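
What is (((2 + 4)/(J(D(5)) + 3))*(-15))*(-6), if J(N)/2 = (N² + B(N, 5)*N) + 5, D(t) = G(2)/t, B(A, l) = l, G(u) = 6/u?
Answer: 13500/493 ≈ 27.383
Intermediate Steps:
D(t) = 3/t (D(t) = (6/2)/t = (6*(½))/t = 3/t)
J(N) = 10 + 2*N² + 10*N (J(N) = 2*((N² + 5*N) + 5) = 2*(5 + N² + 5*N) = 10 + 2*N² + 10*N)
(((2 + 4)/(J(D(5)) + 3))*(-15))*(-6) = (((2 + 4)/((10 + 2*(3/5)² + 10*(3/5)) + 3))*(-15))*(-6) = ((6/((10 + 2*(3*(⅕))² + 10*(3*(⅕))) + 3))*(-15))*(-6) = ((6/((10 + 2*(⅗)² + 10*(⅗)) + 3))*(-15))*(-6) = ((6/((10 + 2*(9/25) + 6) + 3))*(-15))*(-6) = ((6/((10 + 18/25 + 6) + 3))*(-15))*(-6) = ((6/(418/25 + 3))*(-15))*(-6) = ((6/(493/25))*(-15))*(-6) = ((6*(25/493))*(-15))*(-6) = ((150/493)*(-15))*(-6) = -2250/493*(-6) = 13500/493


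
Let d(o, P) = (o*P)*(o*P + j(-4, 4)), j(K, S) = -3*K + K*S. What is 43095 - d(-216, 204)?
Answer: -1941769257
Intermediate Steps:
d(o, P) = P*o*(-4 + P*o) (d(o, P) = (o*P)*(o*P - 4*(-3 + 4)) = (P*o)*(P*o - 4*1) = (P*o)*(P*o - 4) = (P*o)*(-4 + P*o) = P*o*(-4 + P*o))
43095 - d(-216, 204) = 43095 - 204*(-216)*(-4 + 204*(-216)) = 43095 - 204*(-216)*(-4 - 44064) = 43095 - 204*(-216)*(-44068) = 43095 - 1*1941812352 = 43095 - 1941812352 = -1941769257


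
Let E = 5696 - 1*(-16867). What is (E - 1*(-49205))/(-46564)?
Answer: -17942/11641 ≈ -1.5413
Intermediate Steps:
E = 22563 (E = 5696 + 16867 = 22563)
(E - 1*(-49205))/(-46564) = (22563 - 1*(-49205))/(-46564) = (22563 + 49205)*(-1/46564) = 71768*(-1/46564) = -17942/11641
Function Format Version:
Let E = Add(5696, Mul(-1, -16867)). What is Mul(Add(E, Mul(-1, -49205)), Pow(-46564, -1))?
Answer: Rational(-17942, 11641) ≈ -1.5413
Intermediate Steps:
E = 22563 (E = Add(5696, 16867) = 22563)
Mul(Add(E, Mul(-1, -49205)), Pow(-46564, -1)) = Mul(Add(22563, Mul(-1, -49205)), Pow(-46564, -1)) = Mul(Add(22563, 49205), Rational(-1, 46564)) = Mul(71768, Rational(-1, 46564)) = Rational(-17942, 11641)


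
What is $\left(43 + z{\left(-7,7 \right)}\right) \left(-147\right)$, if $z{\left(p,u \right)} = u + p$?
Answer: $-6321$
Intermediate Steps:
$z{\left(p,u \right)} = p + u$
$\left(43 + z{\left(-7,7 \right)}\right) \left(-147\right) = \left(43 + \left(-7 + 7\right)\right) \left(-147\right) = \left(43 + 0\right) \left(-147\right) = 43 \left(-147\right) = -6321$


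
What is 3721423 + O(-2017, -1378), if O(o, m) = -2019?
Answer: 3719404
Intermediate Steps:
3721423 + O(-2017, -1378) = 3721423 - 2019 = 3719404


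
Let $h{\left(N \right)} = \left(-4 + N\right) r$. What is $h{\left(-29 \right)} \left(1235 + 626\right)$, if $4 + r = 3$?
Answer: $61413$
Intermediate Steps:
$r = -1$ ($r = -4 + 3 = -1$)
$h{\left(N \right)} = 4 - N$ ($h{\left(N \right)} = \left(-4 + N\right) \left(-1\right) = 4 - N$)
$h{\left(-29 \right)} \left(1235 + 626\right) = \left(4 - -29\right) \left(1235 + 626\right) = \left(4 + 29\right) 1861 = 33 \cdot 1861 = 61413$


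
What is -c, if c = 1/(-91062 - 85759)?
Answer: 1/176821 ≈ 5.6554e-6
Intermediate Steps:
c = -1/176821 (c = 1/(-176821) = -1/176821 ≈ -5.6554e-6)
-c = -1*(-1/176821) = 1/176821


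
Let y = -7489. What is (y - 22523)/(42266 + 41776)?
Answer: -5002/14007 ≈ -0.35711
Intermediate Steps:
(y - 22523)/(42266 + 41776) = (-7489 - 22523)/(42266 + 41776) = -30012/84042 = -30012*1/84042 = -5002/14007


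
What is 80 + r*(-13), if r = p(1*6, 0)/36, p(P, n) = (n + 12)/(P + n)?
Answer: 1427/18 ≈ 79.278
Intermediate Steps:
p(P, n) = (12 + n)/(P + n)
r = 1/18 (r = ((12 + 0)/(1*6 + 0))/36 = (12/(6 + 0))*(1/36) = (12/6)*(1/36) = ((⅙)*12)*(1/36) = 2*(1/36) = 1/18 ≈ 0.055556)
80 + r*(-13) = 80 + (1/18)*(-13) = 80 - 13/18 = 1427/18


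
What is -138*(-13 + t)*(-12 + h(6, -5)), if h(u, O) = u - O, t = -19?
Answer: -4416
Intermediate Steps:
-138*(-13 + t)*(-12 + h(6, -5)) = -138*(-13 - 19)*(-12 + (6 - 1*(-5))) = -(-4416)*(-12 + (6 + 5)) = -(-4416)*(-12 + 11) = -(-4416)*(-1) = -138*32 = -4416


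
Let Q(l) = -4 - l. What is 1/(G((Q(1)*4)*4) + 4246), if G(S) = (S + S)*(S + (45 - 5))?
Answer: 1/10646 ≈ 9.3932e-5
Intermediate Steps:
G(S) = 2*S*(40 + S) (G(S) = (2*S)*(S + 40) = (2*S)*(40 + S) = 2*S*(40 + S))
1/(G((Q(1)*4)*4) + 4246) = 1/(2*(((-4 - 1*1)*4)*4)*(40 + ((-4 - 1*1)*4)*4) + 4246) = 1/(2*(((-4 - 1)*4)*4)*(40 + ((-4 - 1)*4)*4) + 4246) = 1/(2*(-5*4*4)*(40 - 5*4*4) + 4246) = 1/(2*(-20*4)*(40 - 20*4) + 4246) = 1/(2*(-80)*(40 - 80) + 4246) = 1/(2*(-80)*(-40) + 4246) = 1/(6400 + 4246) = 1/10646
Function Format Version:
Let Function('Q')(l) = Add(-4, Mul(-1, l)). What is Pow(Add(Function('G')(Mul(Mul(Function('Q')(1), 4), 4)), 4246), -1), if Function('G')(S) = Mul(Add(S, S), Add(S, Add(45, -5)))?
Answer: Rational(1, 10646) ≈ 9.3932e-5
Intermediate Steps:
Function('G')(S) = Mul(2, S, Add(40, S)) (Function('G')(S) = Mul(Mul(2, S), Add(S, 40)) = Mul(Mul(2, S), Add(40, S)) = Mul(2, S, Add(40, S)))
Pow(Add(Function('G')(Mul(Mul(Function('Q')(1), 4), 4)), 4246), -1) = Pow(Add(Mul(2, Mul(Mul(Add(-4, Mul(-1, 1)), 4), 4), Add(40, Mul(Mul(Add(-4, Mul(-1, 1)), 4), 4))), 4246), -1) = Pow(Add(Mul(2, Mul(Mul(Add(-4, -1), 4), 4), Add(40, Mul(Mul(Add(-4, -1), 4), 4))), 4246), -1) = Pow(Add(Mul(2, Mul(Mul(-5, 4), 4), Add(40, Mul(Mul(-5, 4), 4))), 4246), -1) = Pow(Add(Mul(2, Mul(-20, 4), Add(40, Mul(-20, 4))), 4246), -1) = Pow(Add(Mul(2, -80, Add(40, -80)), 4246), -1) = Pow(Add(Mul(2, -80, -40), 4246), -1) = Pow(Add(6400, 4246), -1) = Pow(10646, -1) = Rational(1, 10646)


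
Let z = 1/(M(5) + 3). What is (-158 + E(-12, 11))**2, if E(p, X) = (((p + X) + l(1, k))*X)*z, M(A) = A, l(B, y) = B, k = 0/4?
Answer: 24964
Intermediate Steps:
k = 0 (k = 0*(1/4) = 0)
z = 1/8 (z = 1/(5 + 3) = 1/8 ≈ 0.12500)
E(p, X) = X*(1 + X + p)/8 (E(p, X) = (((p + X) + 1)*X)*(1/8) = (((X + p) + 1)*X)*(1/8) = ((1 + X + p)*X)*(1/8) = (X*(1 + X + p))*(1/8) = X*(1 + X + p)/8)
(-158 + E(-12, 11))**2 = (-158 + (1/8)*11*(1 + 11 - 12))**2 = (-158 + (1/8)*11*0)**2 = (-158 + 0)**2 = (-158)**2 = 24964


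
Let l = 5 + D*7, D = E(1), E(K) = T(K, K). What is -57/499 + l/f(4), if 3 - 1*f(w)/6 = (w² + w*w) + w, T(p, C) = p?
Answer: -2879/16467 ≈ -0.17483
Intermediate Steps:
f(w) = 18 - 12*w² - 6*w (f(w) = 18 - 6*((w² + w*w) + w) = 18 - 6*((w² + w²) + w) = 18 - 6*(2*w² + w) = 18 - 6*(w + 2*w²) = 18 + (-12*w² - 6*w) = 18 - 12*w² - 6*w)
E(K) = K
D = 1
l = 12 (l = 5 + 1*7 = 5 + 7 = 12)
-57/499 + l/f(4) = -57/499 + 12/(18 - 12*4² - 6*4) = -57*1/499 + 12/(18 - 12*16 - 24) = -57/499 + 12/(18 - 192 - 24) = -57/499 + 12/(-198) = -57/499 + 12*(-1/198) = -57/499 - 2/33 = -2879/16467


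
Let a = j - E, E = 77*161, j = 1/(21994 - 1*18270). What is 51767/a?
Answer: -192780308/46166427 ≈ -4.1758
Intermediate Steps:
j = 1/3724 (j = 1/(21994 - 18270) = 1/3724 ≈ 0.00026853)
E = 12397
a = -46166427/3724 (a = 1/3724 - 1*12397 = 1/3724 - 12397 = -46166427/3724 ≈ -12397.)
51767/a = 51767/(-46166427/3724) = 51767*(-3724/46166427) = -192780308/46166427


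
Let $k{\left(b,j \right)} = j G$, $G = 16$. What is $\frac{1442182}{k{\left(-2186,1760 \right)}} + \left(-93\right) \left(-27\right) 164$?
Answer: $\frac{5798921411}{14080} \approx 4.1186 \cdot 10^{5}$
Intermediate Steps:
$k{\left(b,j \right)} = 16 j$ ($k{\left(b,j \right)} = j 16 = 16 j$)
$\frac{1442182}{k{\left(-2186,1760 \right)}} + \left(-93\right) \left(-27\right) 164 = \frac{1442182}{16 \cdot 1760} + \left(-93\right) \left(-27\right) 164 = \frac{1442182}{28160} + 2511 \cdot 164 = 1442182 \cdot \frac{1}{28160} + 411804 = \frac{721091}{14080} + 411804 = \frac{5798921411}{14080}$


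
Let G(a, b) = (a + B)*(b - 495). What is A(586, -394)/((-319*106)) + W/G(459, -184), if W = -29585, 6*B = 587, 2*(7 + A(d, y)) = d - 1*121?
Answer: 10291973/143783276 ≈ 0.071580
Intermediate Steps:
A(d, y) = -135/2 + d/2 (A(d, y) = -7 + (d - 1*121)/2 = -7 + (d - 121)/2 = -7 + (-121 + d)/2 = -7 + (-121/2 + d/2) = -135/2 + d/2)
B = 587/6 (B = (⅙)*587 = 587/6 ≈ 97.833)
G(a, b) = (-495 + b)*(587/6 + a) (G(a, b) = (a + 587/6)*(b - 495) = (587/6 + a)*(-495 + b) = (-495 + b)*(587/6 + a))
A(586, -394)/((-319*106)) + W/G(459, -184) = (-135/2 + (½)*586)/((-319*106)) - 29585/(-96855/2 - 495*459 + (587/6)*(-184) + 459*(-184)) = (-135/2 + 293)/(-33814) - 29585/(-96855/2 - 227205 - 54004/3 - 84456) = (451/2)*(-1/33814) - 29585/(-2268539/6) = -41/6148 - 29585*(-6/2268539) = -41/6148 + 1830/23387 = 10291973/143783276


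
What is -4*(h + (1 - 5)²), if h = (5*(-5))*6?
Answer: 536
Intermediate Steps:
h = -150 (h = -25*6 = -150)
-4*(h + (1 - 5)²) = -4*(-150 + (1 - 5)²) = -4*(-150 + (-4)²) = -4*(-150 + 16) = -4*(-134) = 536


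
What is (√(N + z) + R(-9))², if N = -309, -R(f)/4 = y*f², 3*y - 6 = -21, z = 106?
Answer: (1620 + I*√203)² ≈ 2.6242e+6 + 4.616e+4*I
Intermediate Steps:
y = -5 (y = 2 + (⅓)*(-21) = 2 - 7 = -5)
R(f) = 20*f² (R(f) = -(-20)*f² = 20*f²)
(√(N + z) + R(-9))² = (√(-309 + 106) + 20*(-9)²)² = (√(-203) + 20*81)² = (I*√203 + 1620)² = (1620 + I*√203)²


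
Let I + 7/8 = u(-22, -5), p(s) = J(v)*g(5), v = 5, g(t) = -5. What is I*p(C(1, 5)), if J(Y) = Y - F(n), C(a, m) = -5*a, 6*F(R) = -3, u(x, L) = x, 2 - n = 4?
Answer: 10065/16 ≈ 629.06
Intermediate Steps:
n = -2 (n = 2 - 1*4 = 2 - 4 = -2)
F(R) = -1/2 (F(R) = (1/6)*(-3) = -1/2)
J(Y) = 1/2 + Y (J(Y) = Y - 1*(-1/2) = Y + 1/2 = 1/2 + Y)
p(s) = -55/2 (p(s) = (1/2 + 5)*(-5) = (11/2)*(-5) = -55/2)
I = -183/8 (I = -7/8 - 22 = -183/8 ≈ -22.875)
I*p(C(1, 5)) = -183/8*(-55/2) = 10065/16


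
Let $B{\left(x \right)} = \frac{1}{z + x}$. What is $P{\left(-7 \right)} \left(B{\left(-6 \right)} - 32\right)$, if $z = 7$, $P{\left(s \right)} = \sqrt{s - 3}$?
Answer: $- 31 i \sqrt{10} \approx - 98.031 i$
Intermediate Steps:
$P{\left(s \right)} = \sqrt{-3 + s}$
$B{\left(x \right)} = \frac{1}{7 + x}$
$P{\left(-7 \right)} \left(B{\left(-6 \right)} - 32\right) = \sqrt{-3 - 7} \left(\frac{1}{7 - 6} - 32\right) = \sqrt{-10} \left(1^{-1} - 32\right) = i \sqrt{10} \left(1 - 32\right) = i \sqrt{10} \left(-31\right) = - 31 i \sqrt{10}$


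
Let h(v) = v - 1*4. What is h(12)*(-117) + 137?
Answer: -799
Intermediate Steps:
h(v) = -4 + v (h(v) = v - 4 = -4 + v)
h(12)*(-117) + 137 = (-4 + 12)*(-117) + 137 = 8*(-117) + 137 = -936 + 137 = -799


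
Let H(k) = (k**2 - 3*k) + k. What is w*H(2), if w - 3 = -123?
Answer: 0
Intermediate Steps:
w = -120 (w = 3 - 123 = -120)
H(k) = k**2 - 2*k
w*H(2) = -240*(-2 + 2) = -240*0 = -120*0 = 0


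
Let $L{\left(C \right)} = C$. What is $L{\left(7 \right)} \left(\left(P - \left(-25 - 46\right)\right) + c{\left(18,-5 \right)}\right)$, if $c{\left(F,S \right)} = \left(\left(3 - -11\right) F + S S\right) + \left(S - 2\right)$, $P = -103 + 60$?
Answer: $2086$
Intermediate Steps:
$P = -43$
$c{\left(F,S \right)} = -2 + S + S^{2} + 14 F$ ($c{\left(F,S \right)} = \left(\left(3 + 11\right) F + S^{2}\right) + \left(S - 2\right) = \left(14 F + S^{2}\right) + \left(-2 + S\right) = \left(S^{2} + 14 F\right) + \left(-2 + S\right) = -2 + S + S^{2} + 14 F$)
$L{\left(7 \right)} \left(\left(P - \left(-25 - 46\right)\right) + c{\left(18,-5 \right)}\right) = 7 \left(\left(-43 - \left(-25 - 46\right)\right) + \left(-2 - 5 + \left(-5\right)^{2} + 14 \cdot 18\right)\right) = 7 \left(\left(-43 - \left(-25 - 46\right)\right) + \left(-2 - 5 + 25 + 252\right)\right) = 7 \left(\left(-43 - -71\right) + 270\right) = 7 \left(\left(-43 + 71\right) + 270\right) = 7 \left(28 + 270\right) = 7 \cdot 298 = 2086$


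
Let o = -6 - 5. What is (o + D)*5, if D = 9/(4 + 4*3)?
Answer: -835/16 ≈ -52.188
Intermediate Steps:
o = -11
D = 9/16 (D = 9/(4 + 12) = 9/16 ≈ 0.56250)
(o + D)*5 = (-11 + 9/16)*5 = -167/16*5 = -835/16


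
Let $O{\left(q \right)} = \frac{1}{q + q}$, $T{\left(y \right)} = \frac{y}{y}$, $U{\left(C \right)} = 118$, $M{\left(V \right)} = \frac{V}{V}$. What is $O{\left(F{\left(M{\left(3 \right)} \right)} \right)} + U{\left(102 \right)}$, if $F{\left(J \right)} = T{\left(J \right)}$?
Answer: $\frac{237}{2} \approx 118.5$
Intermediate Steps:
$M{\left(V \right)} = 1$
$T{\left(y \right)} = 1$
$F{\left(J \right)} = 1$
$O{\left(q \right)} = \frac{1}{2 q}$
$O{\left(F{\left(M{\left(3 \right)} \right)} \right)} + U{\left(102 \right)} = \frac{1}{2 \cdot 1} + 118 = \frac{1}{2} \cdot 1 + 118 = \frac{1}{2} + 118 = \frac{237}{2}$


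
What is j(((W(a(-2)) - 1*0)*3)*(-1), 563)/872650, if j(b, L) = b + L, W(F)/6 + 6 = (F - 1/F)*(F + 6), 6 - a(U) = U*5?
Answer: -22561/3490600 ≈ -0.0064634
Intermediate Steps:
a(U) = 6 - 5*U (a(U) = 6 - U*5 = 6 - 5*U)
W(F) = -36 + 6*(6 + F)*(F - 1/F) (W(F) = -36 + 6*((F - 1/F)*(F + 6)) = -36 + 6*((F - 1/F)*(6 + F)) = -36 + 6*((6 + F)*(F - 1/F)) = -36 + 6*(6 + F)*(F - 1/F))
j(b, L) = L + b
j(((W(a(-2)) - 1*0)*3)*(-1), 563)/872650 = (563 + (((-42 - 36/(6 - 5*(-2)) + 6*(6 - 5*(-2))**2 + 36*(6 - 5*(-2))) - 1*0)*3)*(-1))/872650 = (563 + (((-42 - 36/(6 + 10) + 6*(6 + 10)**2 + 36*(6 + 10)) + 0)*3)*(-1))*(1/872650) = (563 + (((-42 - 36/16 + 6*16**2 + 36*16) + 0)*3)*(-1))*(1/872650) = (563 + (((-42 - 36*1/16 + 6*256 + 576) + 0)*3)*(-1))*(1/872650) = (563 + (((-42 - 9/4 + 1536 + 576) + 0)*3)*(-1))*(1/872650) = (563 + ((8271/4 + 0)*3)*(-1))*(1/872650) = (563 + ((8271/4)*3)*(-1))*(1/872650) = (563 + (24813/4)*(-1))*(1/872650) = (563 - 24813/4)*(1/872650) = -22561/4*1/872650 = -22561/3490600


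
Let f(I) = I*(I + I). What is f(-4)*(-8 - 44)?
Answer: -1664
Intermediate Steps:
f(I) = 2*I² (f(I) = I*(2*I) = 2*I²)
f(-4)*(-8 - 44) = (2*(-4)²)*(-8 - 44) = (2*16)*(-52) = 32*(-52) = -1664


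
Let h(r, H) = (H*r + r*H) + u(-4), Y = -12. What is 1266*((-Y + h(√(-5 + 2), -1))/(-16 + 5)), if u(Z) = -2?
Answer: -12660/11 + 2532*I*√3/11 ≈ -1150.9 + 398.69*I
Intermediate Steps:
h(r, H) = -2 + 2*H*r (h(r, H) = (H*r + r*H) - 2 = (H*r + H*r) - 2 = 2*H*r - 2 = -2 + 2*H*r)
1266*((-Y + h(√(-5 + 2), -1))/(-16 + 5)) = 1266*((-1*(-12) + (-2 + 2*(-1)*√(-5 + 2)))/(-16 + 5)) = 1266*((12 + (-2 + 2*(-1)*√(-3)))/(-11)) = 1266*((12 + (-2 + 2*(-1)*(I*√3)))*(-1/11)) = 1266*((12 + (-2 - 2*I*√3))*(-1/11)) = 1266*((10 - 2*I*√3)*(-1/11)) = 1266*(-10/11 + 2*I*√3/11) = -12660/11 + 2532*I*√3/11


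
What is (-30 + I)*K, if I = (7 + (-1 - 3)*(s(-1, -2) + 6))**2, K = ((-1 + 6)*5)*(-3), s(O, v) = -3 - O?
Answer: -3825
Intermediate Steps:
K = -75 (K = (5*5)*(-3) = 25*(-3) = -75)
I = 81 (I = (7 + (-1 - 3)*((-3 - 1*(-1)) + 6))**2 = (7 - 4*((-3 + 1) + 6))**2 = (7 - 4*(-2 + 6))**2 = (7 - 4*4)**2 = (7 - 16)**2 = (-9)**2 = 81)
(-30 + I)*K = (-30 + 81)*(-75) = 51*(-75) = -3825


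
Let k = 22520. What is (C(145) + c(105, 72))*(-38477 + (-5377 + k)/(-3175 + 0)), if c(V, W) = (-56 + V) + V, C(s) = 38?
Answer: -23458870656/3175 ≈ -7.3886e+6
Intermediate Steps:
c(V, W) = -56 + 2*V
(C(145) + c(105, 72))*(-38477 + (-5377 + k)/(-3175 + 0)) = (38 + (-56 + 2*105))*(-38477 + (-5377 + 22520)/(-3175 + 0)) = (38 + (-56 + 210))*(-38477 + 17143/(-3175)) = (38 + 154)*(-38477 + 17143*(-1/3175)) = 192*(-38477 - 17143/3175) = 192*(-122181618/3175) = -23458870656/3175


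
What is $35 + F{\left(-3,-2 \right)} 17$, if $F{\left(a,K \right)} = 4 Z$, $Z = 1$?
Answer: $103$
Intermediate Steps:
$F{\left(a,K \right)} = 4$ ($F{\left(a,K \right)} = 4 \cdot 1 = 4$)
$35 + F{\left(-3,-2 \right)} 17 = 35 + 4 \cdot 17 = 35 + 68 = 103$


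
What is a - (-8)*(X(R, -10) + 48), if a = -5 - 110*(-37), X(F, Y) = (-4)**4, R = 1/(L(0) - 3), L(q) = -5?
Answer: 6497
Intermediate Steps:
R = -1/8 (R = 1/(-5 - 3) = 1/(-8) = -1/8 ≈ -0.12500)
X(F, Y) = 256
a = 4065 (a = -5 + 4070 = 4065)
a - (-8)*(X(R, -10) + 48) = 4065 - (-8)*(256 + 48) = 4065 - (-8)*304 = 4065 - 1*(-2432) = 4065 + 2432 = 6497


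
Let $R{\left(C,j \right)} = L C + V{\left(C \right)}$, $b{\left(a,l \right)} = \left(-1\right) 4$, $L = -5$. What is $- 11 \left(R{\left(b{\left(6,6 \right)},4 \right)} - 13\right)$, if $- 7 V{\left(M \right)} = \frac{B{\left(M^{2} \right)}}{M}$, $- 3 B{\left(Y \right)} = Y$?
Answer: $- \frac{1573}{21} \approx -74.905$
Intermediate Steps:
$B{\left(Y \right)} = - \frac{Y}{3}$
$b{\left(a,l \right)} = -4$
$V{\left(M \right)} = \frac{M}{21}$ ($V{\left(M \right)} = - \frac{- \frac{M^{2}}{3} \frac{1}{M}}{7} = - \frac{\left(- \frac{1}{3}\right) M}{7} = \frac{M}{21}$)
$R{\left(C,j \right)} = - \frac{104 C}{21}$ ($R{\left(C,j \right)} = - 5 C + \frac{C}{21} = - \frac{104 C}{21}$)
$- 11 \left(R{\left(b{\left(6,6 \right)},4 \right)} - 13\right) = - 11 \left(\left(- \frac{104}{21}\right) \left(-4\right) - 13\right) = - 11 \left(\frac{416}{21} - 13\right) = \left(-11\right) \frac{143}{21} = - \frac{1573}{21}$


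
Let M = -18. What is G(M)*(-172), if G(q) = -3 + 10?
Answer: -1204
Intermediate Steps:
G(q) = 7
G(M)*(-172) = 7*(-172) = -1204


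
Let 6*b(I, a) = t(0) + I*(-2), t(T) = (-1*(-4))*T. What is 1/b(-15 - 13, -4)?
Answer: 3/28 ≈ 0.10714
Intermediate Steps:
t(T) = 4*T
b(I, a) = -I/3 (b(I, a) = (4*0 + I*(-2))/6 = (0 - 2*I)/6 = (-2*I)/6 = -I/3)
1/b(-15 - 13, -4) = 1/(-(-15 - 13)/3) = 1/(-⅓*(-28)) = 1/(28/3) = 3/28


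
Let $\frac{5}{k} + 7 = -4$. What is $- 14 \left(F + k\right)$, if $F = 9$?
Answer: $- \frac{1316}{11} \approx -119.64$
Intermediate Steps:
$k = - \frac{5}{11}$ ($k = \frac{5}{-7 - 4} = \frac{5}{-11} = 5 \left(- \frac{1}{11}\right) = - \frac{5}{11} \approx -0.45455$)
$- 14 \left(F + k\right) = - 14 \left(9 - \frac{5}{11}\right) = \left(-14\right) \frac{94}{11} = - \frac{1316}{11}$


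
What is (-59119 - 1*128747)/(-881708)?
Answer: 93933/440854 ≈ 0.21307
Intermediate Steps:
(-59119 - 1*128747)/(-881708) = (-59119 - 128747)*(-1/881708) = -187866*(-1/881708) = 93933/440854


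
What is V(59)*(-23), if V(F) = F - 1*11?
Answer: -1104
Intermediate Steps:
V(F) = -11 + F (V(F) = F - 11 = -11 + F)
V(59)*(-23) = (-11 + 59)*(-23) = 48*(-23) = -1104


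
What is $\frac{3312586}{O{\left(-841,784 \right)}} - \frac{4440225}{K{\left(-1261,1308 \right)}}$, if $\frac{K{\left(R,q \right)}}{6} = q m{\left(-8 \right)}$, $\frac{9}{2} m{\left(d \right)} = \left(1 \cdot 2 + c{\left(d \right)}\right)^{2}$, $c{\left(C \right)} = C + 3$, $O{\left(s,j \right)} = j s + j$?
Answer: $- \frac{10333850437}{35891520} \approx -287.92$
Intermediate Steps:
$O{\left(s,j \right)} = j + j s$
$c{\left(C \right)} = 3 + C$
$m{\left(d \right)} = \frac{2 \left(5 + d\right)^{2}}{9}$ ($m{\left(d \right)} = \frac{2 \left(1 \cdot 2 + \left(3 + d\right)\right)^{2}}{9} = \frac{2 \left(2 + \left(3 + d\right)\right)^{2}}{9} = \frac{2 \left(5 + d\right)^{2}}{9}$)
$K{\left(R,q \right)} = 12 q$ ($K{\left(R,q \right)} = 6 q \frac{2 \left(5 - 8\right)^{2}}{9} = 6 q \frac{2 \left(-3\right)^{2}}{9} = 6 q \frac{2}{9} \cdot 9 = 6 q 2 = 6 \cdot 2 q = 12 q$)
$\frac{3312586}{O{\left(-841,784 \right)}} - \frac{4440225}{K{\left(-1261,1308 \right)}} = \frac{3312586}{784 \left(1 - 841\right)} - \frac{4440225}{12 \cdot 1308} = \frac{3312586}{784 \left(-840\right)} - \frac{4440225}{15696} = \frac{3312586}{-658560} - \frac{1480075}{5232} = 3312586 \left(- \frac{1}{658560}\right) - \frac{1480075}{5232} = - \frac{1656293}{329280} - \frac{1480075}{5232} = - \frac{10333850437}{35891520}$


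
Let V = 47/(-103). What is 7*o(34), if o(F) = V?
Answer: -329/103 ≈ -3.1942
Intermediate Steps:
V = -47/103 (V = 47*(-1/103) = -47/103 ≈ -0.45631)
o(F) = -47/103
7*o(34) = 7*(-47/103) = -329/103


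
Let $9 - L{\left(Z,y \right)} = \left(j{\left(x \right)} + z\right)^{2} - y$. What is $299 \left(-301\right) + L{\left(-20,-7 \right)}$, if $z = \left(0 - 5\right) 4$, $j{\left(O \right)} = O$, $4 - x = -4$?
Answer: $-90141$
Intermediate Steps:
$x = 8$ ($x = 4 - -4 = 4 + 4 = 8$)
$z = -20$ ($z = \left(-5\right) 4 = -20$)
$L{\left(Z,y \right)} = -135 + y$ ($L{\left(Z,y \right)} = 9 - \left(\left(8 - 20\right)^{2} - y\right) = 9 - \left(\left(-12\right)^{2} - y\right) = 9 - \left(144 - y\right) = 9 + \left(-144 + y\right) = -135 + y$)
$299 \left(-301\right) + L{\left(-20,-7 \right)} = 299 \left(-301\right) - 142 = -89999 - 142 = -90141$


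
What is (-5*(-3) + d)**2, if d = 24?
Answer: 1521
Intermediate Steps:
(-5*(-3) + d)**2 = (-5*(-3) + 24)**2 = (15 + 24)**2 = 39**2 = 1521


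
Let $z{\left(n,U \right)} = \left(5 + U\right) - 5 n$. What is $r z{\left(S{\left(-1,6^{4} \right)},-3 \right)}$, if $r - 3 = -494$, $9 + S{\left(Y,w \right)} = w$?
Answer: $3158603$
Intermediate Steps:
$S{\left(Y,w \right)} = -9 + w$
$z{\left(n,U \right)} = 5 + U - 5 n$
$r = -491$ ($r = 3 - 494 = -491$)
$r z{\left(S{\left(-1,6^{4} \right)},-3 \right)} = - 491 \left(5 - 3 - 5 \left(-9 + 6^{4}\right)\right) = - 491 \left(5 - 3 - 5 \left(-9 + 1296\right)\right) = - 491 \left(5 - 3 - 6435\right) = \left(-491\right) \left(-6433\right) = 3158603$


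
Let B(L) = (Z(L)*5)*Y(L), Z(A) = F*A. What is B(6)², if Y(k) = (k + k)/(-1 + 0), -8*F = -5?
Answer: 50625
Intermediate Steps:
F = 5/8 (F = -⅛*(-5) = 5/8 ≈ 0.62500)
Y(k) = -2*k (Y(k) = (2*k)/(-1) = (2*k)*(-1) = -2*k)
Z(A) = 5*A/8
B(L) = -25*L²/4 (B(L) = ((5*L/8)*5)*(-2*L) = (25*L/8)*(-2*L) = -25*L²/4)
B(6)² = (-25/4*6²)² = (-25/4*36)² = (-225)² = 50625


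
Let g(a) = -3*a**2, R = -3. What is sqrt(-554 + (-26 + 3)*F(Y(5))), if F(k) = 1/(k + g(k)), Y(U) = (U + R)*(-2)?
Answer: I*sqrt(374205)/26 ≈ 23.528*I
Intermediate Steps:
Y(U) = 6 - 2*U (Y(U) = (U - 3)*(-2) = (-3 + U)*(-2) = 6 - 2*U)
F(k) = 1/(k - 3*k**2)
sqrt(-554 + (-26 + 3)*F(Y(5))) = sqrt(-554 + (-26 + 3)*(-1/((6 - 2*5)*(-1 + 3*(6 - 2*5))))) = sqrt(-554 - (-23)/((6 - 10)*(-1 + 3*(6 - 10)))) = sqrt(-554 - (-23)/((-4)*(-1 + 3*(-4)))) = sqrt(-554 - (-23)*(-1)/(4*(-1 - 12))) = sqrt(-554 - (-23)*(-1)/(4*(-13))) = sqrt(-554 - (-23)*(-1)*(-1)/(4*13)) = sqrt(-554 - 23*(-1/52)) = sqrt(-554 + 23/52) = sqrt(-28785/52) = I*sqrt(374205)/26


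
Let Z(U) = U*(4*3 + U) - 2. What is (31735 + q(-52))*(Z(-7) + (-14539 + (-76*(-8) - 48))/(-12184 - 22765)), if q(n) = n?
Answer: -40526802522/34949 ≈ -1.1596e+6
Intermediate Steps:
Z(U) = -2 + U*(12 + U) (Z(U) = U*(12 + U) - 2 = -2 + U*(12 + U))
(31735 + q(-52))*(Z(-7) + (-14539 + (-76*(-8) - 48))/(-12184 - 22765)) = (31735 - 52)*((-2 + (-7)**2 + 12*(-7)) + (-14539 + (-76*(-8) - 48))/(-12184 - 22765)) = 31683*((-2 + 49 - 84) + (-14539 + (608 - 48))/(-34949)) = 31683*(-37 + (-14539 + 560)*(-1/34949)) = 31683*(-37 - 13979*(-1/34949)) = 31683*(-37 + 13979/34949) = 31683*(-1279134/34949) = -40526802522/34949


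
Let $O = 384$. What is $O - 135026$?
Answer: $-134642$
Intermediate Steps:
$O - 135026 = 384 - 135026 = -134642$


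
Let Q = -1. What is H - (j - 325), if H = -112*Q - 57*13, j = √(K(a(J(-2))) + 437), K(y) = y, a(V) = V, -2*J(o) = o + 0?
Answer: -304 - √438 ≈ -324.93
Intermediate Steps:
J(o) = -o/2 (J(o) = -(o + 0)/2 = -o/2)
j = √438 (j = √(-½*(-2) + 437) = √(1 + 437) = √438 ≈ 20.928)
H = -629 (H = -112*(-1) - 57*13 = 112 - 741 = -629)
H - (j - 325) = -629 - (√438 - 325) = -629 - (-325 + √438) = -629 + (325 - √438) = -304 - √438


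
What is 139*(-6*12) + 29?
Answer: -9979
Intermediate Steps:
139*(-6*12) + 29 = 139*(-72) + 29 = -10008 + 29 = -9979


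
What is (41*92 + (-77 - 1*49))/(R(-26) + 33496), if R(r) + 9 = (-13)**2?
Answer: 1823/16828 ≈ 0.10833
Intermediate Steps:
R(r) = 160 (R(r) = -9 + (-13)**2 = -9 + 169 = 160)
(41*92 + (-77 - 1*49))/(R(-26) + 33496) = (41*92 + (-77 - 1*49))/(160 + 33496) = (3772 + (-77 - 49))/33656 = (3772 - 126)*(1/33656) = 3646*(1/33656) = 1823/16828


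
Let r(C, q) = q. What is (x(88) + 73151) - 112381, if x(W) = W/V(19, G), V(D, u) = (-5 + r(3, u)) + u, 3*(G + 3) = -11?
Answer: -196174/5 ≈ -39235.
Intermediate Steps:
G = -20/3 (G = -3 + (1/3)*(-11) = -3 - 11/3 = -20/3 ≈ -6.6667)
V(D, u) = -5 + 2*u (V(D, u) = (-5 + u) + u = -5 + 2*u)
x(W) = -3*W/55 (x(W) = W/(-5 + 2*(-20/3)) = W/(-5 - 40/3) = W/(-55/3) = W*(-3/55) = -3*W/55)
(x(88) + 73151) - 112381 = (-3/55*88 + 73151) - 112381 = (-24/5 + 73151) - 112381 = 365731/5 - 112381 = -196174/5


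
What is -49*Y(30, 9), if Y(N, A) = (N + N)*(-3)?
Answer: 8820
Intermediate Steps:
Y(N, A) = -6*N (Y(N, A) = (2*N)*(-3) = -6*N)
-49*Y(30, 9) = -(-294)*30 = -49*(-180) = 8820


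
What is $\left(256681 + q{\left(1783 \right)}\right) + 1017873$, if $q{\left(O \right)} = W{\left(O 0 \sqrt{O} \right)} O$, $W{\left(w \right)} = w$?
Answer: $1274554$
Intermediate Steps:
$q{\left(O \right)} = 0$ ($q{\left(O \right)} = O 0 \sqrt{O} O = 0 \sqrt{O} O = 0 O = 0$)
$\left(256681 + q{\left(1783 \right)}\right) + 1017873 = \left(256681 + 0\right) + 1017873 = 256681 + 1017873 = 1274554$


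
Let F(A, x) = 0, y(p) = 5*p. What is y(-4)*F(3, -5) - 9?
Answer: -9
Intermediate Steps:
y(-4)*F(3, -5) - 9 = (5*(-4))*0 - 9 = -20*0 - 9 = 0 - 9 = -9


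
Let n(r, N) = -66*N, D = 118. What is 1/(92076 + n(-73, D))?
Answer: 1/84288 ≈ 1.1864e-5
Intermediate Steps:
1/(92076 + n(-73, D)) = 1/(92076 - 66*118) = 1/(92076 - 7788) = 1/84288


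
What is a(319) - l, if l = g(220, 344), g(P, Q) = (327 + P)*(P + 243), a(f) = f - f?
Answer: -253261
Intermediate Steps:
a(f) = 0
g(P, Q) = (243 + P)*(327 + P) (g(P, Q) = (327 + P)*(243 + P) = (243 + P)*(327 + P))
l = 253261 (l = 79461 + 220² + 570*220 = 79461 + 48400 + 125400 = 253261)
a(319) - l = 0 - 1*253261 = 0 - 253261 = -253261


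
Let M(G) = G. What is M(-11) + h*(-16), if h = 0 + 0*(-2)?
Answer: -11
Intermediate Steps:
h = 0 (h = 0 + 0 = 0)
M(-11) + h*(-16) = -11 + 0*(-16) = -11 + 0 = -11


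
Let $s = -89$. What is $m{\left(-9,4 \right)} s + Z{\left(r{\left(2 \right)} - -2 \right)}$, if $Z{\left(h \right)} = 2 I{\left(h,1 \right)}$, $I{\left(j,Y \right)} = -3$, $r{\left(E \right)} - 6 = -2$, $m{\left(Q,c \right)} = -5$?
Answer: $439$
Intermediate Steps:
$r{\left(E \right)} = 4$ ($r{\left(E \right)} = 6 - 2 = 4$)
$Z{\left(h \right)} = -6$ ($Z{\left(h \right)} = 2 \left(-3\right) = -6$)
$m{\left(-9,4 \right)} s + Z{\left(r{\left(2 \right)} - -2 \right)} = \left(-5\right) \left(-89\right) - 6 = 445 - 6 = 439$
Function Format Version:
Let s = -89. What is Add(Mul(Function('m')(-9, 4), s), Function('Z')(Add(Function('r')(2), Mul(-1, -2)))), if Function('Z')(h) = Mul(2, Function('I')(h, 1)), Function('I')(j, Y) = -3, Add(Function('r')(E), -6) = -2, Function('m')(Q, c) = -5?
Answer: 439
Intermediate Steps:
Function('r')(E) = 4 (Function('r')(E) = Add(6, -2) = 4)
Function('Z')(h) = -6 (Function('Z')(h) = Mul(2, -3) = -6)
Add(Mul(Function('m')(-9, 4), s), Function('Z')(Add(Function('r')(2), Mul(-1, -2)))) = Add(Mul(-5, -89), -6) = Add(445, -6) = 439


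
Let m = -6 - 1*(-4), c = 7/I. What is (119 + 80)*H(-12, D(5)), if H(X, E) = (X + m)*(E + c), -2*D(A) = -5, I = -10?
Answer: -25074/5 ≈ -5014.8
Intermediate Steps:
D(A) = 5/2 (D(A) = -½*(-5) = 5/2)
c = -7/10 (c = 7/(-10) = 7*(-⅒) = -7/10 ≈ -0.70000)
m = -2 (m = -6 + 4 = -2)
H(X, E) = (-2 + X)*(-7/10 + E) (H(X, E) = (X - 2)*(E - 7/10) = (-2 + X)*(-7/10 + E))
(119 + 80)*H(-12, D(5)) = (119 + 80)*(7/5 - 2*5/2 - 7/10*(-12) + (5/2)*(-12)) = 199*(7/5 - 5 + 42/5 - 30) = 199*(-126/5) = -25074/5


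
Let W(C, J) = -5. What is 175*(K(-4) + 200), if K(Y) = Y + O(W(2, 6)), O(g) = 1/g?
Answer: 34265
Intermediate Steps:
O(g) = 1/g
K(Y) = -1/5 + Y (K(Y) = Y + 1/(-5) = Y - 1/5 = -1/5 + Y)
175*(K(-4) + 200) = 175*((-1/5 - 4) + 200) = 175*(-21/5 + 200) = 175*(979/5) = 34265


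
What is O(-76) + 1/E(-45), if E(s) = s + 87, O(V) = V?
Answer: -3191/42 ≈ -75.976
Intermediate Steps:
E(s) = 87 + s
O(-76) + 1/E(-45) = -76 + 1/(87 - 45) = -76 + 1/42 = -3191/42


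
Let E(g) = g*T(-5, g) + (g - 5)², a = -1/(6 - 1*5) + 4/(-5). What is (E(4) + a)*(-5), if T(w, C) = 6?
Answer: -116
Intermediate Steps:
a = -9/5 (a = -1/(6 - 5) + 4*(-⅕) = -1/1 - ⅘ = -1*1 - ⅘ = -1 - ⅘ = -9/5 ≈ -1.8000)
E(g) = (-5 + g)² + 6*g (E(g) = g*6 + (g - 5)² = 6*g + (-5 + g)² = (-5 + g)² + 6*g)
(E(4) + a)*(-5) = (((-5 + 4)² + 6*4) - 9/5)*(-5) = (((-1)² + 24) - 9/5)*(-5) = ((1 + 24) - 9/5)*(-5) = (25 - 9/5)*(-5) = (116/5)*(-5) = -116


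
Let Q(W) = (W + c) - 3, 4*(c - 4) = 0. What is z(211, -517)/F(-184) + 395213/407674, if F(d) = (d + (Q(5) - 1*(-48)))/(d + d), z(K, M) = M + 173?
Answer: -25778444659/26498810 ≈ -972.82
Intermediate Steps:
c = 4 (c = 4 + (¼)*0 = 4 + 0 = 4)
z(K, M) = 173 + M
Q(W) = 1 + W (Q(W) = (W + 4) - 3 = (4 + W) - 3 = 1 + W)
F(d) = (54 + d)/(2*d) (F(d) = (d + ((1 + 5) - 1*(-48)))/(d + d) = (d + (6 + 48))/((2*d)) = (d + 54)*(1/(2*d)) = (54 + d)*(1/(2*d)) = (54 + d)/(2*d))
z(211, -517)/F(-184) + 395213/407674 = (173 - 517)/(((½)*(54 - 184)/(-184))) + 395213/407674 = -344/((½)*(-1/184)*(-130)) + 395213*(1/407674) = -344/65/184 + 395213/407674 = -344*184/65 + 395213/407674 = -63296/65 + 395213/407674 = -25778444659/26498810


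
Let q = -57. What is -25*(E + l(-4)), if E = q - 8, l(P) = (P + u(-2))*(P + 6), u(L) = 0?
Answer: 1825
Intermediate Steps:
l(P) = P*(6 + P) (l(P) = (P + 0)*(P + 6) = P*(6 + P))
E = -65 (E = -57 - 8 = -65)
-25*(E + l(-4)) = -25*(-65 - 4*(6 - 4)) = -25*(-65 - 4*2) = -25*(-65 - 8) = -25*(-73) = 1825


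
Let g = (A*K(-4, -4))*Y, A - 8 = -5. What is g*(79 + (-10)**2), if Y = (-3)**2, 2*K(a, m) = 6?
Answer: 14499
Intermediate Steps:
K(a, m) = 3 (K(a, m) = (1/2)*6 = 3)
Y = 9
A = 3 (A = 8 - 5 = 3)
g = 81 (g = (3*3)*9 = 9*9 = 81)
g*(79 + (-10)**2) = 81*(79 + (-10)**2) = 81*(79 + 100) = 81*179 = 14499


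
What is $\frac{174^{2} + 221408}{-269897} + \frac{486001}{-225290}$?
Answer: $- \frac{187872100257}{60805095130} \approx -3.0897$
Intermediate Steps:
$\frac{174^{2} + 221408}{-269897} + \frac{486001}{-225290} = \left(30276 + 221408\right) \left(- \frac{1}{269897}\right) + 486001 \left(- \frac{1}{225290}\right) = 251684 \left(- \frac{1}{269897}\right) - \frac{486001}{225290} = - \frac{251684}{269897} - \frac{486001}{225290} = - \frac{187872100257}{60805095130}$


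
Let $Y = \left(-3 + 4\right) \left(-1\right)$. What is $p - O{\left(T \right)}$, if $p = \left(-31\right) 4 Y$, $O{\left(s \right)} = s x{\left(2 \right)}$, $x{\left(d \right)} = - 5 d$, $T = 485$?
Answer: $4974$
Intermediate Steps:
$Y = -1$ ($Y = 1 \left(-1\right) = -1$)
$O{\left(s \right)} = - 10 s$ ($O{\left(s \right)} = s \left(\left(-5\right) 2\right) = s \left(-10\right) = - 10 s$)
$p = 124$ ($p = \left(-31\right) 4 \left(-1\right) = \left(-124\right) \left(-1\right) = 124$)
$p - O{\left(T \right)} = 124 - \left(-10\right) 485 = 124 - -4850 = 124 + 4850 = 4974$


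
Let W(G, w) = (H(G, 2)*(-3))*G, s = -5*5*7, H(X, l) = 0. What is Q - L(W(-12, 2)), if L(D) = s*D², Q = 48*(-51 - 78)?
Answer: -6192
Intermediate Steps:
Q = -6192 (Q = 48*(-129) = -6192)
s = -175 (s = -25*7 = -175)
W(G, w) = 0 (W(G, w) = (0*(-3))*G = 0*G = 0)
L(D) = -175*D²
Q - L(W(-12, 2)) = -6192 - (-175)*0² = -6192 - (-175)*0 = -6192 - 1*0 = -6192 + 0 = -6192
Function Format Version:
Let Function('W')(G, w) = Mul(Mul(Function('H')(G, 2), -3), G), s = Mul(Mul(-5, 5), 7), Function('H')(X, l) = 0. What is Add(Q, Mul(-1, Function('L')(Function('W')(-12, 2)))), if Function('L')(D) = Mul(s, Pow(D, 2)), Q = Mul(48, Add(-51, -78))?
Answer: -6192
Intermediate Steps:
Q = -6192 (Q = Mul(48, -129) = -6192)
s = -175 (s = Mul(-25, 7) = -175)
Function('W')(G, w) = 0 (Function('W')(G, w) = Mul(Mul(0, -3), G) = Mul(0, G) = 0)
Function('L')(D) = Mul(-175, Pow(D, 2))
Add(Q, Mul(-1, Function('L')(Function('W')(-12, 2)))) = Add(-6192, Mul(-1, Mul(-175, Pow(0, 2)))) = Add(-6192, Mul(-1, Mul(-175, 0))) = Add(-6192, Mul(-1, 0)) = Add(-6192, 0) = -6192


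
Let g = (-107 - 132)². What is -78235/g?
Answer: -78235/57121 ≈ -1.3696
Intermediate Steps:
g = 57121 (g = (-239)² = 57121)
-78235/g = -78235/57121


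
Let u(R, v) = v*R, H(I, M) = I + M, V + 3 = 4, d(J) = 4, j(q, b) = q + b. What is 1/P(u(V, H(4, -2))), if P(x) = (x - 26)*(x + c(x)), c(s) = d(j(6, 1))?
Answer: -1/144 ≈ -0.0069444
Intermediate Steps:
j(q, b) = b + q
c(s) = 4
V = 1 (V = -3 + 4 = 1)
u(R, v) = R*v
P(x) = (-26 + x)*(4 + x) (P(x) = (x - 26)*(x + 4) = (-26 + x)*(4 + x))
1/P(u(V, H(4, -2))) = 1/(-104 + (1*(4 - 2))² - 22*(4 - 2)) = 1/(-104 + (1*2)² - 22*2) = 1/(-104 + 2² - 22*2) = 1/(-104 + 4 - 44) = 1/(-144) = -1/144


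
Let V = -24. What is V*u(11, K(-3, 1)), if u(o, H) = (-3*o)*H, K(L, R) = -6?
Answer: -4752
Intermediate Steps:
u(o, H) = -3*H*o
V*u(11, K(-3, 1)) = -(-72)*(-6)*11 = -24*198 = -4752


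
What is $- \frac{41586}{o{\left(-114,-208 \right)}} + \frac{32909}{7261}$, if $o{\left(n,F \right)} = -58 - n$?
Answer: $- \frac{150056521}{203308} \approx -738.08$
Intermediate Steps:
$- \frac{41586}{o{\left(-114,-208 \right)}} + \frac{32909}{7261} = - \frac{41586}{-58 - -114} + \frac{32909}{7261} = - \frac{41586}{-58 + 114} + 32909 \cdot \frac{1}{7261} = - \frac{41586}{56} + \frac{32909}{7261} = \left(-41586\right) \frac{1}{56} + \frac{32909}{7261} = - \frac{20793}{28} + \frac{32909}{7261} = - \frac{150056521}{203308}$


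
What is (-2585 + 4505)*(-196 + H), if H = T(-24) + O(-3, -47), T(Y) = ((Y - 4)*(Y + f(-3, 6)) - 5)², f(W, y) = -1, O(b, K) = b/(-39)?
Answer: 12051413760/13 ≈ 9.2703e+8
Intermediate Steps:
O(b, K) = -b/39 (O(b, K) = b*(-1/39) = -b/39)
T(Y) = (-5 + (-1 + Y)*(-4 + Y))² (T(Y) = ((Y - 4)*(Y - 1) - 5)² = ((-4 + Y)*(-1 + Y) - 5)² = ((-1 + Y)*(-4 + Y) - 5)² = (-5 + (-1 + Y)*(-4 + Y))²)
H = 6279326/13 (H = (-1 + (-24)² - 5*(-24))² - 1/39*(-3) = (-1 + 576 + 120)² + 1/13 = 695² + 1/13 = 483025 + 1/13 = 6279326/13 ≈ 4.8303e+5)
(-2585 + 4505)*(-196 + H) = (-2585 + 4505)*(-196 + 6279326/13) = 1920*(6276778/13) = 12051413760/13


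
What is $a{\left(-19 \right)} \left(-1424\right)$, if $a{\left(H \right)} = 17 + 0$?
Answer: $-24208$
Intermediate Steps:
$a{\left(H \right)} = 17$
$a{\left(-19 \right)} \left(-1424\right) = 17 \left(-1424\right) = -24208$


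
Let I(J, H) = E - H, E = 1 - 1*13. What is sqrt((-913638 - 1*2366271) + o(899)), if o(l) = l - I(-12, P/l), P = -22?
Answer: 14*I*sqrt(13520864706)/899 ≈ 1810.8*I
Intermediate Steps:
E = -12 (E = 1 - 13 = -12)
I(J, H) = -12 - H
o(l) = 12 + l - 22/l (o(l) = l - (-12 - (-22)/l) = l - (-12 + 22/l) = l + (12 - 22/l) = 12 + l - 22/l)
sqrt((-913638 - 1*2366271) + o(899)) = sqrt((-913638 - 1*2366271) + (12 + 899 - 22/899)) = sqrt((-913638 - 2366271) + (12 + 899 - 22*1/899)) = sqrt(-3279909 + (12 + 899 - 22/899)) = sqrt(-3279909 + 818967/899) = sqrt(-2947819224/899) = 14*I*sqrt(13520864706)/899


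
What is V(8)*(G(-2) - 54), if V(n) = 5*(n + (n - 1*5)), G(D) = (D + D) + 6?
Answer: -2860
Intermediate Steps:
G(D) = 6 + 2*D (G(D) = 2*D + 6 = 6 + 2*D)
V(n) = -25 + 10*n (V(n) = 5*(n + (n - 5)) = 5*(n + (-5 + n)) = 5*(-5 + 2*n) = -25 + 10*n)
V(8)*(G(-2) - 54) = (-25 + 10*8)*((6 + 2*(-2)) - 54) = (-25 + 80)*((6 - 4) - 54) = 55*(2 - 54) = 55*(-52) = -2860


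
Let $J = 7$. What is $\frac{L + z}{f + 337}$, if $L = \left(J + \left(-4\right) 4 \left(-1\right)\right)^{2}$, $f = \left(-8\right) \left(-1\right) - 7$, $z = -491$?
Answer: $\frac{19}{169} \approx 0.11243$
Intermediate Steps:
$f = 1$ ($f = 8 - 7 = 1$)
$L = 529$ ($L = \left(7 + \left(-4\right) 4 \left(-1\right)\right)^{2} = \left(7 - -16\right)^{2} = \left(7 + 16\right)^{2} = 23^{2} = 529$)
$\frac{L + z}{f + 337} = \frac{529 - 491}{1 + 337} = \frac{38}{338} = 38 \cdot \frac{1}{338} = \frac{19}{169}$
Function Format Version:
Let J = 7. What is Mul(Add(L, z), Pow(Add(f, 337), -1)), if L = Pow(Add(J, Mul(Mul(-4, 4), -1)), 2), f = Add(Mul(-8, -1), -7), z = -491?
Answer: Rational(19, 169) ≈ 0.11243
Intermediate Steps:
f = 1 (f = Add(8, -7) = 1)
L = 529 (L = Pow(Add(7, Mul(Mul(-4, 4), -1)), 2) = Pow(Add(7, Mul(-16, -1)), 2) = Pow(Add(7, 16), 2) = Pow(23, 2) = 529)
Mul(Add(L, z), Pow(Add(f, 337), -1)) = Mul(Add(529, -491), Pow(Add(1, 337), -1)) = Mul(38, Pow(338, -1)) = Mul(38, Rational(1, 338)) = Rational(19, 169)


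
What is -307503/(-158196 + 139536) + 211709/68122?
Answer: 4149701551/211859420 ≈ 19.587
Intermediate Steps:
-307503/(-158196 + 139536) + 211709/68122 = -307503/(-18660) + 211709*(1/68122) = -307503*(-1/18660) + 211709/68122 = 102501/6220 + 211709/68122 = 4149701551/211859420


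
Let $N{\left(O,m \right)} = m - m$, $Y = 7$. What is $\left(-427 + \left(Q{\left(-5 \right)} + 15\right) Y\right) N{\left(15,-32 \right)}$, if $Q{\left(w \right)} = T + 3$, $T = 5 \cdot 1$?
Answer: $0$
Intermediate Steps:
$T = 5$
$Q{\left(w \right)} = 8$ ($Q{\left(w \right)} = 5 + 3 = 8$)
$N{\left(O,m \right)} = 0$
$\left(-427 + \left(Q{\left(-5 \right)} + 15\right) Y\right) N{\left(15,-32 \right)} = \left(-427 + \left(8 + 15\right) 7\right) 0 = \left(-427 + 23 \cdot 7\right) 0 = \left(-427 + 161\right) 0 = \left(-266\right) 0 = 0$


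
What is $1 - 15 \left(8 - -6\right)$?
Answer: $-209$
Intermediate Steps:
$1 - 15 \left(8 - -6\right) = 1 - 15 \left(8 + 6\right) = 1 - 210 = -209$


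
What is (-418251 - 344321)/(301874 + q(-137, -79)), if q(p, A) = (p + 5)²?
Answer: -381286/159649 ≈ -2.3883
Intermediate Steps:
q(p, A) = (5 + p)²
(-418251 - 344321)/(301874 + q(-137, -79)) = (-418251 - 344321)/(301874 + (5 - 137)²) = -762572/(301874 + (-132)²) = -762572/(301874 + 17424) = -762572/319298 = -762572*1/319298 = -381286/159649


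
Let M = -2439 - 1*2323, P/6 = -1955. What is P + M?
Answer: -16492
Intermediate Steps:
P = -11730 (P = 6*(-1955) = -11730)
M = -4762 (M = -2439 - 2323 = -4762)
P + M = -11730 - 4762 = -16492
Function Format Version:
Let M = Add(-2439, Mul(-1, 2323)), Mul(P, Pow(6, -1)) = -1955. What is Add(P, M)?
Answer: -16492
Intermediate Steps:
P = -11730 (P = Mul(6, -1955) = -11730)
M = -4762 (M = Add(-2439, -2323) = -4762)
Add(P, M) = Add(-11730, -4762) = -16492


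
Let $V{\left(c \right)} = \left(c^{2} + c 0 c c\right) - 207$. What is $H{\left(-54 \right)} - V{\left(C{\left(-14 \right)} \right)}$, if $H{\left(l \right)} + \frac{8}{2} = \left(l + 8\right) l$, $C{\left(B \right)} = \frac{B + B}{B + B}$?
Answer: $2686$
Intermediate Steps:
$C{\left(B \right)} = 1$ ($C{\left(B \right)} = \frac{2 B}{2 B} = 2 B \frac{1}{2 B} = 1$)
$V{\left(c \right)} = -207 + c^{2}$ ($V{\left(c \right)} = \left(c^{2} + 0 c c\right) - 207 = \left(c^{2} + 0 c\right) - 207 = \left(c^{2} + 0\right) - 207 = c^{2} - 207 = -207 + c^{2}$)
$H{\left(l \right)} = -4 + l \left(8 + l\right)$ ($H{\left(l \right)} = -4 + \left(l + 8\right) l = -4 + \left(8 + l\right) l = -4 + l \left(8 + l\right)$)
$H{\left(-54 \right)} - V{\left(C{\left(-14 \right)} \right)} = \left(-4 + \left(-54\right)^{2} + 8 \left(-54\right)\right) - \left(-207 + 1^{2}\right) = \left(-4 + 2916 - 432\right) - \left(-207 + 1\right) = 2480 - -206 = 2480 + 206 = 2686$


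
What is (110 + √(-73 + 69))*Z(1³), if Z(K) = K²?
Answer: 110 + 2*I ≈ 110.0 + 2.0*I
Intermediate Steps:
(110 + √(-73 + 69))*Z(1³) = (110 + √(-73 + 69))*(1³)² = (110 + √(-4))*1² = (110 + 2*I)*1 = 110 + 2*I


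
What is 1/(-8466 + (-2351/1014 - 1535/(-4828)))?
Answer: -2447796/20727938005 ≈ -0.00011809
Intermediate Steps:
1/(-8466 + (-2351/1014 - 1535/(-4828))) = 1/(-8466 + (-2351*1/1014 - 1535*(-1/4828))) = 1/(-8466 + (-2351/1014 + 1535/4828)) = 1/(-8466 - 4897069/2447796) = 1/(-20727938005/2447796) = -2447796/20727938005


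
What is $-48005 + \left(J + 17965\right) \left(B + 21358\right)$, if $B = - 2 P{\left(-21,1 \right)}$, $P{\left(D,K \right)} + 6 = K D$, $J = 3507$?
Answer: $459710459$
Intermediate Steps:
$P{\left(D,K \right)} = -6 + D K$ ($P{\left(D,K \right)} = -6 + K D = -6 + D K$)
$B = 54$ ($B = - 2 \left(-6 - 21\right) = \left(-2\right) \left(-27\right) = 54$)
$-48005 + \left(J + 17965\right) \left(B + 21358\right) = -48005 + \left(3507 + 17965\right) \left(54 + 21358\right) = -48005 + 21472 \cdot 21412 = -48005 + 459758464 = 459710459$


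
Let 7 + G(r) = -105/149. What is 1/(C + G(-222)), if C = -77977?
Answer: -149/11619721 ≈ -1.2823e-5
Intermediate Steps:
G(r) = -1148/149 (G(r) = -7 - 105/149 = -1148/149)
1/(C + G(-222)) = 1/(-77977 - 1148/149) = 1/(-11619721/149) = -149/11619721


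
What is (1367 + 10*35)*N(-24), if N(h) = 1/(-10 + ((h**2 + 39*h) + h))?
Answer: -1717/394 ≈ -4.3579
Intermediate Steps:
N(h) = 1/(-10 + h**2 + 40*h) (N(h) = 1/(-10 + (h**2 + 40*h)) = 1/(-10 + h**2 + 40*h))
(1367 + 10*35)*N(-24) = (1367 + 10*35)/(-10 + (-24)**2 + 40*(-24)) = (1367 + 350)/(-10 + 576 - 960) = 1717/(-394) = 1717*(-1/394) = -1717/394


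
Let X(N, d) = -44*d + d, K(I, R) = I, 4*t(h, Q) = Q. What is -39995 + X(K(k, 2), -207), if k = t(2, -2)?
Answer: -31094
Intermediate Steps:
t(h, Q) = Q/4
k = -1/2 (k = (1/4)*(-2) = -1/2 ≈ -0.50000)
X(N, d) = -43*d
-39995 + X(K(k, 2), -207) = -39995 - 43*(-207) = -39995 + 8901 = -31094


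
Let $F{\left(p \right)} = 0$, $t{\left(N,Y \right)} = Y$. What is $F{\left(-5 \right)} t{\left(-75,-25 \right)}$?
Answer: $0$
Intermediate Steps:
$F{\left(-5 \right)} t{\left(-75,-25 \right)} = 0 \left(-25\right) = 0$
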